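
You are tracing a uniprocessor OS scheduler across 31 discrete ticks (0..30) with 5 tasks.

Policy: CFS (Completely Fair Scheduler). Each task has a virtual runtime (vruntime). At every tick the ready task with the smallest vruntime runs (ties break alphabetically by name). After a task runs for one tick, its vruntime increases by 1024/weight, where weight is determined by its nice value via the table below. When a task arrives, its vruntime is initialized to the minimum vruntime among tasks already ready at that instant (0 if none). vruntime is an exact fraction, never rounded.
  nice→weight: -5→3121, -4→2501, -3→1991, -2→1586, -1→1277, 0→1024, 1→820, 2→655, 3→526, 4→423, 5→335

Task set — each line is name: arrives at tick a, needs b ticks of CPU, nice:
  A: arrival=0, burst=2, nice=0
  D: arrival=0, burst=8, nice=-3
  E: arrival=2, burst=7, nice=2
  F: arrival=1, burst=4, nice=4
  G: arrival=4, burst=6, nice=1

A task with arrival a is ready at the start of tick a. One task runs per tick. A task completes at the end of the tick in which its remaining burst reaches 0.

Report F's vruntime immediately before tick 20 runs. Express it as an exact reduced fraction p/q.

vruntime(F, start of tick 20) = 2048/423

t=0: vr[A=0 D=0] → run A
t=1: vr[A=1 D=0 F=0] → run D
t=2: vr[A=1 D=1024/1991 E=0 F=0] → run E
t=3: vr[A=1 D=1024/1991 E=1024/655 F=0] → run F
t=4: vr[A=1 D=1024/1991 E=1024/655 F=1024/423 G=1024/1991] → run D
t=5: vr[A=1 D=2048/1991 E=1024/655 F=1024/423 G=1024/1991] → run G
t=6: vr[A=1 D=2048/1991 E=1024/655 F=1024/423 G=719616/408155] → run A
t=7: vr[D=2048/1991 E=1024/655 F=1024/423 G=719616/408155] → run D
t=8: vr[D=3072/1991 E=1024/655 F=1024/423 G=719616/408155] → run D
t=9: vr[D=4096/1991 E=1024/655 F=1024/423 G=719616/408155] → run E
t=10: vr[D=4096/1991 E=2048/655 F=1024/423 G=719616/408155] → run G
t=11: vr[D=4096/1991 E=2048/655 F=1024/423 G=1229312/408155] → run D
t=12: vr[D=5120/1991 E=2048/655 F=1024/423 G=1229312/408155] → run F
t=13: vr[D=5120/1991 E=2048/655 F=2048/423 G=1229312/408155] → run D
t=14: vr[D=6144/1991 E=2048/655 F=2048/423 G=1229312/408155] → run G
t=15: vr[D=6144/1991 E=2048/655 F=2048/423 G=1739008/408155] → run D
t=16: vr[D=7168/1991 E=2048/655 F=2048/423 G=1739008/408155] → run E
t=17: vr[D=7168/1991 E=3072/655 F=2048/423 G=1739008/408155] → run D
t=18: vr[E=3072/655 F=2048/423 G=1739008/408155] → run G
t=19: vr[E=3072/655 F=2048/423 G=2248704/408155] → run E
t=20: vr[E=4096/655 F=2048/423 G=2248704/408155] → run F
t=21: vr[E=4096/655 F=1024/141 G=2248704/408155] → run G
t=22: vr[E=4096/655 F=1024/141 G=551680/81631] → run E
t=23: vr[E=1024/131 F=1024/141 G=551680/81631] → run G
t=24: vr[E=1024/131 F=1024/141] → run F
t=25: vr[E=1024/131] → run E
t=26: vr[E=6144/655] → run E
t=27: (idle)
t=28: (idle)
t=29: (idle)
t=30: (idle)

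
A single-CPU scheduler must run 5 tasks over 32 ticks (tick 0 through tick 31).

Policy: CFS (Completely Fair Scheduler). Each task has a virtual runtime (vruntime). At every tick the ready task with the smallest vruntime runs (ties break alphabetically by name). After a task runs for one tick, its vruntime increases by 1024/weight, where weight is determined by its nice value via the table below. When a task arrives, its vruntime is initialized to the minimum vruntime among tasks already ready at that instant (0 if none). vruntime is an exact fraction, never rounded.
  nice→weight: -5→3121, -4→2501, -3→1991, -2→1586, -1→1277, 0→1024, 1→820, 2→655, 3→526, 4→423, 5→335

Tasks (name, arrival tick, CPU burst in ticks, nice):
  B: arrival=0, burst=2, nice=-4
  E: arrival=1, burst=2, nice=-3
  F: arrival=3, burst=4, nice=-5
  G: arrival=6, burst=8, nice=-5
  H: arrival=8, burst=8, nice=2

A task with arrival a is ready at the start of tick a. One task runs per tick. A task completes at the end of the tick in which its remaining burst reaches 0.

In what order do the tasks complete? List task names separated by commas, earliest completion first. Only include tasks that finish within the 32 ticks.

completion order = B, E, F, G, H

t=0: vr[B=0] → run B
t=1: vr[B=1024/2501 E=1024/2501] → run B
t=2: vr[E=1024/2501] → run E
t=3: vr[E=4599808/4979491 F=4599808/4979491] → run E
t=4: vr[F=4599808/4979491] → run F
t=5: vr[F=19454999552/15540991411] → run F
t=6: vr[F=24553998336/15540991411 G=24553998336/15540991411] → run F
t=7: vr[F=29652997120/15540991411 G=24553998336/15540991411] → run G
t=8: vr[F=29652997120/15540991411 G=29652997120/15540991411 H=29652997120/15540991411] → run F
t=9: vr[G=29652997120/15540991411 H=29652997120/15540991411] → run G
t=10: vr[G=34751995904/15540991411 H=29652997120/15540991411] → run H
t=11: vr[G=34751995904/15540991411 H=35336688318464/10179349374205] → run G
t=12: vr[G=39850994688/15540991411 H=35336688318464/10179349374205] → run G
t=13: vr[G=44949993472/15540991411 H=35336688318464/10179349374205] → run G
t=14: vr[G=50048992256/15540991411 H=35336688318464/10179349374205] → run G
t=15: vr[G=55147991040/15540991411 H=35336688318464/10179349374205] → run H
t=16: vr[G=55147991040/15540991411 H=51250663523328/10179349374205] → run G
t=17: vr[G=60246989824/15540991411 H=51250663523328/10179349374205] → run G
t=18: vr[H=51250663523328/10179349374205] → run H
t=19: vr[H=67164638728192/10179349374205] → run H
t=20: vr[H=83078613933056/10179349374205] → run H
t=21: vr[H=19798517827584/2035869874841] → run H
t=22: vr[H=114906564342784/10179349374205] → run H
t=23: vr[H=130820539547648/10179349374205] → run H
t=24: (idle)
t=25: (idle)
t=26: (idle)
t=27: (idle)
t=28: (idle)
t=29: (idle)
t=30: (idle)
t=31: (idle)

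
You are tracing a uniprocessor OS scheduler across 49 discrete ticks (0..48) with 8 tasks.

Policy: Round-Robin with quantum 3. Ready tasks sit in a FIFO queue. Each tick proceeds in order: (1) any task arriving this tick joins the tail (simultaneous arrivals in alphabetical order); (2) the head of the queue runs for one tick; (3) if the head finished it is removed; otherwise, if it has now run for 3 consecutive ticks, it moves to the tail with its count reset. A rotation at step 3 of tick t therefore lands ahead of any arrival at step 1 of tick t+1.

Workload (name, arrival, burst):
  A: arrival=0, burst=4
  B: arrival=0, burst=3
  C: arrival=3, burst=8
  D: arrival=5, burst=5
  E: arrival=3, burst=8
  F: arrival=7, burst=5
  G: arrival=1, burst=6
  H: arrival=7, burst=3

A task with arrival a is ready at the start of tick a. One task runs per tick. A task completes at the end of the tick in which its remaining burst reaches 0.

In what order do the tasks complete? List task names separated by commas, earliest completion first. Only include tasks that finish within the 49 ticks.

t=0: queue=[A,B] q_used=0 → run A
t=1: queue=[A,B,G] q_used=1 → run A
t=2: queue=[A,B,G] q_used=2 → run A
t=3: queue=[B,G,A,C,E] q_used=0 → run B
t=4: queue=[B,G,A,C,E] q_used=1 → run B
t=5: queue=[B,G,A,C,E,D] q_used=2 → run B
t=6: queue=[G,A,C,E,D] q_used=0 → run G
t=7: queue=[G,A,C,E,D,F,H] q_used=1 → run G
t=8: queue=[G,A,C,E,D,F,H] q_used=2 → run G
t=9: queue=[A,C,E,D,F,H,G] q_used=0 → run A
t=10: queue=[C,E,D,F,H,G] q_used=0 → run C
t=11: queue=[C,E,D,F,H,G] q_used=1 → run C
t=12: queue=[C,E,D,F,H,G] q_used=2 → run C
t=13: queue=[E,D,F,H,G,C] q_used=0 → run E
t=14: queue=[E,D,F,H,G,C] q_used=1 → run E
t=15: queue=[E,D,F,H,G,C] q_used=2 → run E
t=16: queue=[D,F,H,G,C,E] q_used=0 → run D
t=17: queue=[D,F,H,G,C,E] q_used=1 → run D
t=18: queue=[D,F,H,G,C,E] q_used=2 → run D
t=19: queue=[F,H,G,C,E,D] q_used=0 → run F
t=20: queue=[F,H,G,C,E,D] q_used=1 → run F
t=21: queue=[F,H,G,C,E,D] q_used=2 → run F
t=22: queue=[H,G,C,E,D,F] q_used=0 → run H
t=23: queue=[H,G,C,E,D,F] q_used=1 → run H
t=24: queue=[H,G,C,E,D,F] q_used=2 → run H
t=25: queue=[G,C,E,D,F] q_used=0 → run G
t=26: queue=[G,C,E,D,F] q_used=1 → run G
t=27: queue=[G,C,E,D,F] q_used=2 → run G
t=28: queue=[C,E,D,F] q_used=0 → run C
t=29: queue=[C,E,D,F] q_used=1 → run C
t=30: queue=[C,E,D,F] q_used=2 → run C
t=31: queue=[E,D,F,C] q_used=0 → run E
t=32: queue=[E,D,F,C] q_used=1 → run E
t=33: queue=[E,D,F,C] q_used=2 → run E
t=34: queue=[D,F,C,E] q_used=0 → run D
t=35: queue=[D,F,C,E] q_used=1 → run D
t=36: queue=[F,C,E] q_used=0 → run F
t=37: queue=[F,C,E] q_used=1 → run F
t=38: queue=[C,E] q_used=0 → run C
t=39: queue=[C,E] q_used=1 → run C
t=40: queue=[E] q_used=0 → run E
t=41: queue=[E] q_used=1 → run E
t=42: (idle)
t=43: (idle)
t=44: (idle)
t=45: (idle)
t=46: (idle)
t=47: (idle)
t=48: (idle)

completion order = B, A, H, G, D, F, C, E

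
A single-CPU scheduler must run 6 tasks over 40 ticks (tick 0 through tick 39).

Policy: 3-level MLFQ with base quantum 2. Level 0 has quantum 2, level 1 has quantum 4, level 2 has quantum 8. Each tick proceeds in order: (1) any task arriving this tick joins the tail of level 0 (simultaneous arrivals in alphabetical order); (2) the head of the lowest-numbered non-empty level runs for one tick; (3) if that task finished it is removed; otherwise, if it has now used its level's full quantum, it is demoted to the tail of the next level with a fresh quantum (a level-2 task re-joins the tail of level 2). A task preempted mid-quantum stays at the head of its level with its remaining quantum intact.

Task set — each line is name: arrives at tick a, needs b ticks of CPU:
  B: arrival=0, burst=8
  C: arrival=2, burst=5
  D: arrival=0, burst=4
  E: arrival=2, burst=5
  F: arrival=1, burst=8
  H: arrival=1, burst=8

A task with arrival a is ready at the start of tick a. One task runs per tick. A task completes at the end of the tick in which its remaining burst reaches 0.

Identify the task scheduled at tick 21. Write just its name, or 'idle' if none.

t=0: L0/L1/L2 = BD/-/- → run B
t=1: L0/L1/L2 = BDFH/-/- → run B
t=2: L0/L1/L2 = DFHCE/B/- → run D
t=3: L0/L1/L2 = DFHCE/B/- → run D
t=4: L0/L1/L2 = FHCE/BD/- → run F
t=5: L0/L1/L2 = FHCE/BD/- → run F
t=6: L0/L1/L2 = HCE/BDF/- → run H
t=7: L0/L1/L2 = HCE/BDF/- → run H
t=8: L0/L1/L2 = CE/BDFH/- → run C
t=9: L0/L1/L2 = CE/BDFH/- → run C
t=10: L0/L1/L2 = E/BDFHC/- → run E
t=11: L0/L1/L2 = E/BDFHC/- → run E
t=12: L0/L1/L2 = -/BDFHCE/- → run B
t=13: L0/L1/L2 = -/BDFHCE/- → run B
t=14: L0/L1/L2 = -/BDFHCE/- → run B
t=15: L0/L1/L2 = -/BDFHCE/- → run B
t=16: L0/L1/L2 = -/DFHCE/B → run D
t=17: L0/L1/L2 = -/DFHCE/B → run D
t=18: L0/L1/L2 = -/FHCE/B → run F
t=19: L0/L1/L2 = -/FHCE/B → run F
t=20: L0/L1/L2 = -/FHCE/B → run F
t=21: L0/L1/L2 = -/FHCE/B → run F
t=22: L0/L1/L2 = -/HCE/BF → run H
t=23: L0/L1/L2 = -/HCE/BF → run H
t=24: L0/L1/L2 = -/HCE/BF → run H
t=25: L0/L1/L2 = -/HCE/BF → run H
t=26: L0/L1/L2 = -/CE/BFH → run C
t=27: L0/L1/L2 = -/CE/BFH → run C
t=28: L0/L1/L2 = -/CE/BFH → run C
t=29: L0/L1/L2 = -/E/BFH → run E
t=30: L0/L1/L2 = -/E/BFH → run E
t=31: L0/L1/L2 = -/E/BFH → run E
t=32: L0/L1/L2 = -/-/BFH → run B
t=33: L0/L1/L2 = -/-/BFH → run B
t=34: L0/L1/L2 = -/-/FH → run F
t=35: L0/L1/L2 = -/-/FH → run F
t=36: L0/L1/L2 = -/-/H → run H
t=37: L0/L1/L2 = -/-/H → run H
t=38: (idle)
t=39: (idle)

running at tick 21 = F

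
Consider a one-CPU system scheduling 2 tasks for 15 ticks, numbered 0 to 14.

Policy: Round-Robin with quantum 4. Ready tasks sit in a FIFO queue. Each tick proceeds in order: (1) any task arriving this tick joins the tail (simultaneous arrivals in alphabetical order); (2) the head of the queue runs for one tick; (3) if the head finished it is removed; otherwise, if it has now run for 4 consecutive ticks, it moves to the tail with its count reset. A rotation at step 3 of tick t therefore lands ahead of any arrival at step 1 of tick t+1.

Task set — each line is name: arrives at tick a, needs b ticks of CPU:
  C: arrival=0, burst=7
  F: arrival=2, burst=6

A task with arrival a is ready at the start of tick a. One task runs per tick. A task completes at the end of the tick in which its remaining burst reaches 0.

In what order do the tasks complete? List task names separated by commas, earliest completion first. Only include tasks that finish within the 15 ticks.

completion order = C, F

t=0: queue=[C] q_used=0 → run C
t=1: queue=[C] q_used=1 → run C
t=2: queue=[C,F] q_used=2 → run C
t=3: queue=[C,F] q_used=3 → run C
t=4: queue=[F,C] q_used=0 → run F
t=5: queue=[F,C] q_used=1 → run F
t=6: queue=[F,C] q_used=2 → run F
t=7: queue=[F,C] q_used=3 → run F
t=8: queue=[C,F] q_used=0 → run C
t=9: queue=[C,F] q_used=1 → run C
t=10: queue=[C,F] q_used=2 → run C
t=11: queue=[F] q_used=0 → run F
t=12: queue=[F] q_used=1 → run F
t=13: (idle)
t=14: (idle)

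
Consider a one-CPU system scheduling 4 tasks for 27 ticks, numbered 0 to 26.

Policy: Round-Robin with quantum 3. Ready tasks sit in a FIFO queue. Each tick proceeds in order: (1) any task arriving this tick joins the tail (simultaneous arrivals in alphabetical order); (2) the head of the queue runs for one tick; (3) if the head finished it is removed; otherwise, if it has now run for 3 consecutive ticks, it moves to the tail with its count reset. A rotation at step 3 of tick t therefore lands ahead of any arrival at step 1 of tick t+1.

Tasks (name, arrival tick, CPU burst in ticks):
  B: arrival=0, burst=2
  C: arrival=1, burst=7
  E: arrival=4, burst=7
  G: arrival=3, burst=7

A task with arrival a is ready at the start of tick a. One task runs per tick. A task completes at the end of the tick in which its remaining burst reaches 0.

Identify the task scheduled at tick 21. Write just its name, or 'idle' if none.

running at tick 21 = G

t=0: queue=[B] q_used=0 → run B
t=1: queue=[B,C] q_used=1 → run B
t=2: queue=[C] q_used=0 → run C
t=3: queue=[C,G] q_used=1 → run C
t=4: queue=[C,G,E] q_used=2 → run C
t=5: queue=[G,E,C] q_used=0 → run G
t=6: queue=[G,E,C] q_used=1 → run G
t=7: queue=[G,E,C] q_used=2 → run G
t=8: queue=[E,C,G] q_used=0 → run E
t=9: queue=[E,C,G] q_used=1 → run E
t=10: queue=[E,C,G] q_used=2 → run E
t=11: queue=[C,G,E] q_used=0 → run C
t=12: queue=[C,G,E] q_used=1 → run C
t=13: queue=[C,G,E] q_used=2 → run C
t=14: queue=[G,E,C] q_used=0 → run G
t=15: queue=[G,E,C] q_used=1 → run G
t=16: queue=[G,E,C] q_used=2 → run G
t=17: queue=[E,C,G] q_used=0 → run E
t=18: queue=[E,C,G] q_used=1 → run E
t=19: queue=[E,C,G] q_used=2 → run E
t=20: queue=[C,G,E] q_used=0 → run C
t=21: queue=[G,E] q_used=0 → run G
t=22: queue=[E] q_used=0 → run E
t=23: (idle)
t=24: (idle)
t=25: (idle)
t=26: (idle)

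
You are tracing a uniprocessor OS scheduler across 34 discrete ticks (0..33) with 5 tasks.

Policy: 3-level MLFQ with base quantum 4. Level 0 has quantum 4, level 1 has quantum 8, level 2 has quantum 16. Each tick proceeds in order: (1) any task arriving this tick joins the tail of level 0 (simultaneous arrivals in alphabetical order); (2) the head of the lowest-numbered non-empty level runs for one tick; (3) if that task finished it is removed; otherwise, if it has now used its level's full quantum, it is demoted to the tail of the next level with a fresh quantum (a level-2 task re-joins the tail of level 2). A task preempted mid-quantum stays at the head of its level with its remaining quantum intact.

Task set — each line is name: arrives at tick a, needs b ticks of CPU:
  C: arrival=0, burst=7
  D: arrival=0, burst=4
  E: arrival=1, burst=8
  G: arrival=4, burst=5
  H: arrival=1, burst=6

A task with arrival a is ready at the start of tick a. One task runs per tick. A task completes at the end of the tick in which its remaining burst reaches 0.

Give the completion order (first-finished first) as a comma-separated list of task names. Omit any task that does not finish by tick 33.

t=0: L0/L1/L2 = CD/-/- → run C
t=1: L0/L1/L2 = CDEH/-/- → run C
t=2: L0/L1/L2 = CDEH/-/- → run C
t=3: L0/L1/L2 = CDEH/-/- → run C
t=4: L0/L1/L2 = DEHG/C/- → run D
t=5: L0/L1/L2 = DEHG/C/- → run D
t=6: L0/L1/L2 = DEHG/C/- → run D
t=7: L0/L1/L2 = DEHG/C/- → run D
t=8: L0/L1/L2 = EHG/C/- → run E
t=9: L0/L1/L2 = EHG/C/- → run E
t=10: L0/L1/L2 = EHG/C/- → run E
t=11: L0/L1/L2 = EHG/C/- → run E
t=12: L0/L1/L2 = HG/CE/- → run H
t=13: L0/L1/L2 = HG/CE/- → run H
t=14: L0/L1/L2 = HG/CE/- → run H
t=15: L0/L1/L2 = HG/CE/- → run H
t=16: L0/L1/L2 = G/CEH/- → run G
t=17: L0/L1/L2 = G/CEH/- → run G
t=18: L0/L1/L2 = G/CEH/- → run G
t=19: L0/L1/L2 = G/CEH/- → run G
t=20: L0/L1/L2 = -/CEHG/- → run C
t=21: L0/L1/L2 = -/CEHG/- → run C
t=22: L0/L1/L2 = -/CEHG/- → run C
t=23: L0/L1/L2 = -/EHG/- → run E
t=24: L0/L1/L2 = -/EHG/- → run E
t=25: L0/L1/L2 = -/EHG/- → run E
t=26: L0/L1/L2 = -/EHG/- → run E
t=27: L0/L1/L2 = -/HG/- → run H
t=28: L0/L1/L2 = -/HG/- → run H
t=29: L0/L1/L2 = -/G/- → run G
t=30: (idle)
t=31: (idle)
t=32: (idle)
t=33: (idle)

completion order = D, C, E, H, G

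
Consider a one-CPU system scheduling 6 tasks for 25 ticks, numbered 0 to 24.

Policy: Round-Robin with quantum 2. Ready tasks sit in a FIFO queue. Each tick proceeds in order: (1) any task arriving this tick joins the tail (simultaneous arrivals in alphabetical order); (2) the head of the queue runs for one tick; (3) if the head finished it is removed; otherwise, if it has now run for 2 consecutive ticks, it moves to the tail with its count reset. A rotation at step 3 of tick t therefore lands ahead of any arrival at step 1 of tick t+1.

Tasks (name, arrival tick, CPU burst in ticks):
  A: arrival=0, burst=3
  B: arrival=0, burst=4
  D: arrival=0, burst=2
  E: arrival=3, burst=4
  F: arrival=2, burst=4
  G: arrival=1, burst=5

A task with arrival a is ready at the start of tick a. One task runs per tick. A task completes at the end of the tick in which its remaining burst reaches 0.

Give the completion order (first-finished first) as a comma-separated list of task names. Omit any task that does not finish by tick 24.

completion order = D, A, B, F, E, G

t=0: queue=[A,B,D] q_used=0 → run A
t=1: queue=[A,B,D,G] q_used=1 → run A
t=2: queue=[B,D,G,A,F] q_used=0 → run B
t=3: queue=[B,D,G,A,F,E] q_used=1 → run B
t=4: queue=[D,G,A,F,E,B] q_used=0 → run D
t=5: queue=[D,G,A,F,E,B] q_used=1 → run D
t=6: queue=[G,A,F,E,B] q_used=0 → run G
t=7: queue=[G,A,F,E,B] q_used=1 → run G
t=8: queue=[A,F,E,B,G] q_used=0 → run A
t=9: queue=[F,E,B,G] q_used=0 → run F
t=10: queue=[F,E,B,G] q_used=1 → run F
t=11: queue=[E,B,G,F] q_used=0 → run E
t=12: queue=[E,B,G,F] q_used=1 → run E
t=13: queue=[B,G,F,E] q_used=0 → run B
t=14: queue=[B,G,F,E] q_used=1 → run B
t=15: queue=[G,F,E] q_used=0 → run G
t=16: queue=[G,F,E] q_used=1 → run G
t=17: queue=[F,E,G] q_used=0 → run F
t=18: queue=[F,E,G] q_used=1 → run F
t=19: queue=[E,G] q_used=0 → run E
t=20: queue=[E,G] q_used=1 → run E
t=21: queue=[G] q_used=0 → run G
t=22: (idle)
t=23: (idle)
t=24: (idle)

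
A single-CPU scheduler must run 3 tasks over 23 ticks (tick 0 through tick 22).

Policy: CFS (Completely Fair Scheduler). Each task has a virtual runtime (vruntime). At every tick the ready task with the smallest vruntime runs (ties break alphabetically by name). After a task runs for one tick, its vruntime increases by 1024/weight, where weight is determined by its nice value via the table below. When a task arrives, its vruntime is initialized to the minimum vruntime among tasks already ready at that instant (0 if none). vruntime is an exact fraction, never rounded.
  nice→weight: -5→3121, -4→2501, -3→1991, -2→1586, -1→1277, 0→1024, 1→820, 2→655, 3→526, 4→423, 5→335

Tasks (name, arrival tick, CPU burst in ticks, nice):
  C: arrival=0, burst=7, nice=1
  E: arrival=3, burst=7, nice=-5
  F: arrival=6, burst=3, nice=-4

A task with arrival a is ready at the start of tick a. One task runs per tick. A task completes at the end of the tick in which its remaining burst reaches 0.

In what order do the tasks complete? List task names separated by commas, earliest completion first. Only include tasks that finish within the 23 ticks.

completion order = F, E, C

t=0: vr[C=0] → run C
t=1: vr[C=256/205] → run C
t=2: vr[C=512/205] → run C
t=3: vr[C=768/205 E=768/205] → run C
t=4: vr[C=1024/205 E=768/205] → run E
t=5: vr[C=1024/205 E=2606848/639805] → run E
t=6: vr[C=1024/205 E=2816768/639805 F=2816768/639805] → run E
t=7: vr[C=1024/205 E=3026688/639805 F=2816768/639805] → run F
t=8: vr[C=1024/205 E=3026688/639805 F=187802368/39028105] → run E
t=9: vr[C=1024/205 E=3236608/639805 F=187802368/39028105] → run F
t=10: vr[C=1024/205 E=3236608/639805 F=203781888/39028105] → run C
t=11: vr[C=256/41 E=3236608/639805 F=203781888/39028105] → run E
t=12: vr[C=256/41 E=3446528/639805 F=203781888/39028105] → run F
t=13: vr[C=256/41 E=3446528/639805] → run E
t=14: vr[C=256/41 E=3656448/639805] → run E
t=15: vr[C=256/41] → run C
t=16: vr[C=1536/205] → run C
t=17: (idle)
t=18: (idle)
t=19: (idle)
t=20: (idle)
t=21: (idle)
t=22: (idle)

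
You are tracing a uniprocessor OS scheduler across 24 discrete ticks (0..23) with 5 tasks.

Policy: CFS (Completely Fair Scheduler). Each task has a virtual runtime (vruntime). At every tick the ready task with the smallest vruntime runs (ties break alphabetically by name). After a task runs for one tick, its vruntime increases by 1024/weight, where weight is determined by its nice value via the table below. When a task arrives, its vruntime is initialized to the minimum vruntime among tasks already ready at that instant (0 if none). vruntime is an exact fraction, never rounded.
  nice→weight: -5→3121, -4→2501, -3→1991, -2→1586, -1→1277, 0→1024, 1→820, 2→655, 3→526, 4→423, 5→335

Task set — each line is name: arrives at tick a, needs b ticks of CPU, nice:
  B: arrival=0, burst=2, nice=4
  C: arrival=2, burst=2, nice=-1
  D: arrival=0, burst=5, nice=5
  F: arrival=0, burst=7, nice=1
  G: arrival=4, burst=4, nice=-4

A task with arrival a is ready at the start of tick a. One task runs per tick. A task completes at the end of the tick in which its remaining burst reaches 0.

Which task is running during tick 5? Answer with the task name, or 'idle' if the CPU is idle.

t=0: vr[B=0 D=0 F=0] → run B
t=1: vr[B=1024/423 D=0 F=0] → run D
t=2: vr[B=1024/423 C=0 D=1024/335 F=0] → run C
t=3: vr[B=1024/423 C=1024/1277 D=1024/335 F=0] → run F
t=4: vr[B=1024/423 C=1024/1277 D=1024/335 F=256/205 G=1024/1277] → run C
t=5: vr[B=1024/423 D=1024/335 F=256/205 G=1024/1277] → run G
t=6: vr[B=1024/423 D=1024/335 F=256/205 G=3868672/3193777] → run G
t=7: vr[B=1024/423 D=1024/335 F=256/205 G=5176320/3193777] → run F
t=8: vr[B=1024/423 D=1024/335 F=512/205 G=5176320/3193777] → run G
t=9: vr[B=1024/423 D=1024/335 F=512/205 G=6483968/3193777] → run G
t=10: vr[B=1024/423 D=1024/335 F=512/205] → run B
t=11: vr[D=1024/335 F=512/205] → run F
t=12: vr[D=1024/335 F=768/205] → run D
t=13: vr[D=2048/335 F=768/205] → run F
t=14: vr[D=2048/335 F=1024/205] → run F
t=15: vr[D=2048/335 F=256/41] → run D
t=16: vr[D=3072/335 F=256/41] → run F
t=17: vr[D=3072/335 F=1536/205] → run F
t=18: vr[D=3072/335] → run D
t=19: vr[D=4096/335] → run D
t=20: (idle)
t=21: (idle)
t=22: (idle)
t=23: (idle)

running at tick 5 = G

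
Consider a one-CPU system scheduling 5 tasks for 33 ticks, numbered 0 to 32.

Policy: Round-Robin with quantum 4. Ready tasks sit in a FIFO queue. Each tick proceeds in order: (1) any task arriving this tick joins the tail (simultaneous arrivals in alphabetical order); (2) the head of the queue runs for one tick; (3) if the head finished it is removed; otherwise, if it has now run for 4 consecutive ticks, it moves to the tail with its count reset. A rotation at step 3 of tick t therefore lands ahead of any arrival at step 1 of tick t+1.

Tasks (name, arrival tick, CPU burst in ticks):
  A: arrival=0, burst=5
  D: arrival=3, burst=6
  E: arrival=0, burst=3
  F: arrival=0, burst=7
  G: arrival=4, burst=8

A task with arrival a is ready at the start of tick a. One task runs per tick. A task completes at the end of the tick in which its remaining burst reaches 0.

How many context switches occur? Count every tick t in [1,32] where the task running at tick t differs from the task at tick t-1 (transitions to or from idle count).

context switches = 9

t=0: queue=[A,E,F] q_used=0 → run A
t=1: queue=[A,E,F] q_used=1 → run A
t=2: queue=[A,E,F] q_used=2 → run A
t=3: queue=[A,E,F,D] q_used=3 → run A
t=4: queue=[E,F,D,A,G] q_used=0 → run E
t=5: queue=[E,F,D,A,G] q_used=1 → run E
t=6: queue=[E,F,D,A,G] q_used=2 → run E
t=7: queue=[F,D,A,G] q_used=0 → run F
t=8: queue=[F,D,A,G] q_used=1 → run F
t=9: queue=[F,D,A,G] q_used=2 → run F
t=10: queue=[F,D,A,G] q_used=3 → run F
t=11: queue=[D,A,G,F] q_used=0 → run D
t=12: queue=[D,A,G,F] q_used=1 → run D
t=13: queue=[D,A,G,F] q_used=2 → run D
t=14: queue=[D,A,G,F] q_used=3 → run D
t=15: queue=[A,G,F,D] q_used=0 → run A
t=16: queue=[G,F,D] q_used=0 → run G
t=17: queue=[G,F,D] q_used=1 → run G
t=18: queue=[G,F,D] q_used=2 → run G
t=19: queue=[G,F,D] q_used=3 → run G
t=20: queue=[F,D,G] q_used=0 → run F
t=21: queue=[F,D,G] q_used=1 → run F
t=22: queue=[F,D,G] q_used=2 → run F
t=23: queue=[D,G] q_used=0 → run D
t=24: queue=[D,G] q_used=1 → run D
t=25: queue=[G] q_used=0 → run G
t=26: queue=[G] q_used=1 → run G
t=27: queue=[G] q_used=2 → run G
t=28: queue=[G] q_used=3 → run G
t=29: (idle)
t=30: (idle)
t=31: (idle)
t=32: (idle)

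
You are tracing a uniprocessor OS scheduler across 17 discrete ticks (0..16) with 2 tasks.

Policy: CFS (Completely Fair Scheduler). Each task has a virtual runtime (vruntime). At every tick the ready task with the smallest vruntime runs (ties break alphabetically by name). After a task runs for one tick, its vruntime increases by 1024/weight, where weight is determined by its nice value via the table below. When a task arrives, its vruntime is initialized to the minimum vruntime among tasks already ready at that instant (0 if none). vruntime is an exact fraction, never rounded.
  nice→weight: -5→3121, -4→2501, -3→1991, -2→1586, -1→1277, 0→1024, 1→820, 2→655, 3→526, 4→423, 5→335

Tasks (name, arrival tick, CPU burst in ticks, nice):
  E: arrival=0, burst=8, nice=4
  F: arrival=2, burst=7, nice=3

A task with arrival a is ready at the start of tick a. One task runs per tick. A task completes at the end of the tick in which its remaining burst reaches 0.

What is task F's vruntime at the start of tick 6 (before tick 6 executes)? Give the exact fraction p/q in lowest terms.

t=0: vr[E=0] → run E
t=1: vr[E=1024/423] → run E
t=2: vr[E=2048/423 F=2048/423] → run E
t=3: vr[E=1024/141 F=2048/423] → run F
t=4: vr[E=1024/141 F=755200/111249] → run F
t=5: vr[E=1024/141 F=971776/111249] → run E
t=6: vr[E=4096/423 F=971776/111249] → run F
t=7: vr[E=4096/423 F=1188352/111249] → run E
t=8: vr[E=5120/423 F=1188352/111249] → run F
t=9: vr[E=5120/423 F=1404928/111249] → run E
t=10: vr[E=2048/141 F=1404928/111249] → run F
t=11: vr[E=2048/141 F=1621504/111249] → run E
t=12: vr[E=7168/423 F=1621504/111249] → run F
t=13: vr[E=7168/423 F=1838080/111249] → run F
t=14: vr[E=7168/423] → run E
t=15: (idle)
t=16: (idle)

vruntime(F, start of tick 6) = 971776/111249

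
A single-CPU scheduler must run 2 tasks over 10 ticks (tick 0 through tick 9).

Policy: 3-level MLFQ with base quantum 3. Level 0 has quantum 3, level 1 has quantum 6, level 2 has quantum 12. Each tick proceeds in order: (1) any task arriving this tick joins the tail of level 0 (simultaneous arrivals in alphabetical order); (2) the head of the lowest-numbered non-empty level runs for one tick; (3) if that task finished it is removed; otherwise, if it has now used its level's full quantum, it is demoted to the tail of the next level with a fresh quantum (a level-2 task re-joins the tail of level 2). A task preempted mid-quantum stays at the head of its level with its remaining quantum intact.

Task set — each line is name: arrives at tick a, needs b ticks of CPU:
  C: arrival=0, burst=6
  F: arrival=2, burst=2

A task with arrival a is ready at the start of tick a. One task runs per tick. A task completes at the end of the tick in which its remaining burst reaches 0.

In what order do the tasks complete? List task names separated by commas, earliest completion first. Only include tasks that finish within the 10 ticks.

completion order = F, C

t=0: L0/L1/L2 = C/-/- → run C
t=1: L0/L1/L2 = C/-/- → run C
t=2: L0/L1/L2 = CF/-/- → run C
t=3: L0/L1/L2 = F/C/- → run F
t=4: L0/L1/L2 = F/C/- → run F
t=5: L0/L1/L2 = -/C/- → run C
t=6: L0/L1/L2 = -/C/- → run C
t=7: L0/L1/L2 = -/C/- → run C
t=8: (idle)
t=9: (idle)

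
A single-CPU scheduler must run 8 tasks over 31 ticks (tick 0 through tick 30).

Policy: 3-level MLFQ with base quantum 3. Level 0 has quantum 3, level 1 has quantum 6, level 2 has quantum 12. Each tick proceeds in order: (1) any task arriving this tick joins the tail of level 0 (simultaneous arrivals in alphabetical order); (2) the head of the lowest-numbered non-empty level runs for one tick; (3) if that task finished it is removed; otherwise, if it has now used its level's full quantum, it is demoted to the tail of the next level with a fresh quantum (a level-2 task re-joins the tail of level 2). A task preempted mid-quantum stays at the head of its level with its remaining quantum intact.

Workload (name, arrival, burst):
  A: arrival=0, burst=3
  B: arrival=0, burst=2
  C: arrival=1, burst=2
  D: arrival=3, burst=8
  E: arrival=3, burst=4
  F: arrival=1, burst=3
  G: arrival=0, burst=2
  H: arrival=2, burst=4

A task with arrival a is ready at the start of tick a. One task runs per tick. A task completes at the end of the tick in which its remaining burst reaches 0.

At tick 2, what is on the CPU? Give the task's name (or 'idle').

running at tick 2 = A

t=0: L0/L1/L2 = ABG/-/- → run A
t=1: L0/L1/L2 = ABGCF/-/- → run A
t=2: L0/L1/L2 = ABGCFH/-/- → run A
t=3: L0/L1/L2 = BGCFHDE/-/- → run B
t=4: L0/L1/L2 = BGCFHDE/-/- → run B
t=5: L0/L1/L2 = GCFHDE/-/- → run G
t=6: L0/L1/L2 = GCFHDE/-/- → run G
t=7: L0/L1/L2 = CFHDE/-/- → run C
t=8: L0/L1/L2 = CFHDE/-/- → run C
t=9: L0/L1/L2 = FHDE/-/- → run F
t=10: L0/L1/L2 = FHDE/-/- → run F
t=11: L0/L1/L2 = FHDE/-/- → run F
t=12: L0/L1/L2 = HDE/-/- → run H
t=13: L0/L1/L2 = HDE/-/- → run H
t=14: L0/L1/L2 = HDE/-/- → run H
t=15: L0/L1/L2 = DE/H/- → run D
t=16: L0/L1/L2 = DE/H/- → run D
t=17: L0/L1/L2 = DE/H/- → run D
t=18: L0/L1/L2 = E/HD/- → run E
t=19: L0/L1/L2 = E/HD/- → run E
t=20: L0/L1/L2 = E/HD/- → run E
t=21: L0/L1/L2 = -/HDE/- → run H
t=22: L0/L1/L2 = -/DE/- → run D
t=23: L0/L1/L2 = -/DE/- → run D
t=24: L0/L1/L2 = -/DE/- → run D
t=25: L0/L1/L2 = -/DE/- → run D
t=26: L0/L1/L2 = -/DE/- → run D
t=27: L0/L1/L2 = -/E/- → run E
t=28: (idle)
t=29: (idle)
t=30: (idle)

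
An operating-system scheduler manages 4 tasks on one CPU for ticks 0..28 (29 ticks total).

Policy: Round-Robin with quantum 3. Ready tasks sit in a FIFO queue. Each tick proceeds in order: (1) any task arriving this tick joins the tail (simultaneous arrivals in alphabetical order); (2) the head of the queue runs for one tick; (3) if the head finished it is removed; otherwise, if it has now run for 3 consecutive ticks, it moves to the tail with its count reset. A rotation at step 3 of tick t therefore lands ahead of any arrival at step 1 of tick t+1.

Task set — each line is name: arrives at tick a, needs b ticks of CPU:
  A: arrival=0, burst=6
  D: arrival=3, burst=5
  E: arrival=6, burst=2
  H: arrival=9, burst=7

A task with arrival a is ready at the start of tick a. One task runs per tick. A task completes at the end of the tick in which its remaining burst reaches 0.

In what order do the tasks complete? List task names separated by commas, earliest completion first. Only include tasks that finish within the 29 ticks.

t=0: queue=[A] q_used=0 → run A
t=1: queue=[A] q_used=1 → run A
t=2: queue=[A] q_used=2 → run A
t=3: queue=[A,D] q_used=0 → run A
t=4: queue=[A,D] q_used=1 → run A
t=5: queue=[A,D] q_used=2 → run A
t=6: queue=[D,E] q_used=0 → run D
t=7: queue=[D,E] q_used=1 → run D
t=8: queue=[D,E] q_used=2 → run D
t=9: queue=[E,D,H] q_used=0 → run E
t=10: queue=[E,D,H] q_used=1 → run E
t=11: queue=[D,H] q_used=0 → run D
t=12: queue=[D,H] q_used=1 → run D
t=13: queue=[H] q_used=0 → run H
t=14: queue=[H] q_used=1 → run H
t=15: queue=[H] q_used=2 → run H
t=16: queue=[H] q_used=0 → run H
t=17: queue=[H] q_used=1 → run H
t=18: queue=[H] q_used=2 → run H
t=19: queue=[H] q_used=0 → run H
t=20: (idle)
t=21: (idle)
t=22: (idle)
t=23: (idle)
t=24: (idle)
t=25: (idle)
t=26: (idle)
t=27: (idle)
t=28: (idle)

completion order = A, E, D, H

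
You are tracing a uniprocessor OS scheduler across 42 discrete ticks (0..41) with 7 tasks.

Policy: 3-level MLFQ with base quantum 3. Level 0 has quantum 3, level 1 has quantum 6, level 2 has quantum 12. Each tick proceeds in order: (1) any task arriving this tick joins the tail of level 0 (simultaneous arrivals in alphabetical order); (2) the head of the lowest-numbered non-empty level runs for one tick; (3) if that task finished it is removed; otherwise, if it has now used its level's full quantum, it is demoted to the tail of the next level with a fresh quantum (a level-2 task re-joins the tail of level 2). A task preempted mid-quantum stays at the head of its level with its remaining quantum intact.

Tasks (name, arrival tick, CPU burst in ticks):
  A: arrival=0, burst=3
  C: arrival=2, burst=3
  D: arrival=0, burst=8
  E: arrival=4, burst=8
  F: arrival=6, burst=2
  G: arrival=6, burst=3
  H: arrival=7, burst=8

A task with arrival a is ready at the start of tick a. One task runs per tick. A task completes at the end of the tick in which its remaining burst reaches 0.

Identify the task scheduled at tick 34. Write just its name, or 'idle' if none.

running at tick 34 = H

t=0: L0/L1/L2 = AD/-/- → run A
t=1: L0/L1/L2 = AD/-/- → run A
t=2: L0/L1/L2 = ADC/-/- → run A
t=3: L0/L1/L2 = DC/-/- → run D
t=4: L0/L1/L2 = DCE/-/- → run D
t=5: L0/L1/L2 = DCE/-/- → run D
t=6: L0/L1/L2 = CEFG/D/- → run C
t=7: L0/L1/L2 = CEFGH/D/- → run C
t=8: L0/L1/L2 = CEFGH/D/- → run C
t=9: L0/L1/L2 = EFGH/D/- → run E
t=10: L0/L1/L2 = EFGH/D/- → run E
t=11: L0/L1/L2 = EFGH/D/- → run E
t=12: L0/L1/L2 = FGH/DE/- → run F
t=13: L0/L1/L2 = FGH/DE/- → run F
t=14: L0/L1/L2 = GH/DE/- → run G
t=15: L0/L1/L2 = GH/DE/- → run G
t=16: L0/L1/L2 = GH/DE/- → run G
t=17: L0/L1/L2 = H/DE/- → run H
t=18: L0/L1/L2 = H/DE/- → run H
t=19: L0/L1/L2 = H/DE/- → run H
t=20: L0/L1/L2 = -/DEH/- → run D
t=21: L0/L1/L2 = -/DEH/- → run D
t=22: L0/L1/L2 = -/DEH/- → run D
t=23: L0/L1/L2 = -/DEH/- → run D
t=24: L0/L1/L2 = -/DEH/- → run D
t=25: L0/L1/L2 = -/EH/- → run E
t=26: L0/L1/L2 = -/EH/- → run E
t=27: L0/L1/L2 = -/EH/- → run E
t=28: L0/L1/L2 = -/EH/- → run E
t=29: L0/L1/L2 = -/EH/- → run E
t=30: L0/L1/L2 = -/H/- → run H
t=31: L0/L1/L2 = -/H/- → run H
t=32: L0/L1/L2 = -/H/- → run H
t=33: L0/L1/L2 = -/H/- → run H
t=34: L0/L1/L2 = -/H/- → run H
t=35: (idle)
t=36: (idle)
t=37: (idle)
t=38: (idle)
t=39: (idle)
t=40: (idle)
t=41: (idle)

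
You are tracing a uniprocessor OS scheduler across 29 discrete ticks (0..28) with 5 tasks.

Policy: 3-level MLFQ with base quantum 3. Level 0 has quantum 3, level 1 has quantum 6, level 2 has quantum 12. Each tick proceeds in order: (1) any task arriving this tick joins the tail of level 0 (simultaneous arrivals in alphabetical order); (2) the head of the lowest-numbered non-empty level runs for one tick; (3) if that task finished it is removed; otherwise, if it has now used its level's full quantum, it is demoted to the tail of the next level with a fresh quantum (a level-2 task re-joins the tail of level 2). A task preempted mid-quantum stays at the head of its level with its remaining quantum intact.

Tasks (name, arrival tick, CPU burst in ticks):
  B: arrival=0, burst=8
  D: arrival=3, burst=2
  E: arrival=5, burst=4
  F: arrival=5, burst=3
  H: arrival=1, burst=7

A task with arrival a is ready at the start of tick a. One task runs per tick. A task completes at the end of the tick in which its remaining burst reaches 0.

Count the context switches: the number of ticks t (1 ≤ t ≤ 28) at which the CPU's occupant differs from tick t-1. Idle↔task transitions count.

context switches = 8

t=0: L0/L1/L2 = B/-/- → run B
t=1: L0/L1/L2 = BH/-/- → run B
t=2: L0/L1/L2 = BH/-/- → run B
t=3: L0/L1/L2 = HD/B/- → run H
t=4: L0/L1/L2 = HD/B/- → run H
t=5: L0/L1/L2 = HDEF/B/- → run H
t=6: L0/L1/L2 = DEF/BH/- → run D
t=7: L0/L1/L2 = DEF/BH/- → run D
t=8: L0/L1/L2 = EF/BH/- → run E
t=9: L0/L1/L2 = EF/BH/- → run E
t=10: L0/L1/L2 = EF/BH/- → run E
t=11: L0/L1/L2 = F/BHE/- → run F
t=12: L0/L1/L2 = F/BHE/- → run F
t=13: L0/L1/L2 = F/BHE/- → run F
t=14: L0/L1/L2 = -/BHE/- → run B
t=15: L0/L1/L2 = -/BHE/- → run B
t=16: L0/L1/L2 = -/BHE/- → run B
t=17: L0/L1/L2 = -/BHE/- → run B
t=18: L0/L1/L2 = -/BHE/- → run B
t=19: L0/L1/L2 = -/HE/- → run H
t=20: L0/L1/L2 = -/HE/- → run H
t=21: L0/L1/L2 = -/HE/- → run H
t=22: L0/L1/L2 = -/HE/- → run H
t=23: L0/L1/L2 = -/E/- → run E
t=24: (idle)
t=25: (idle)
t=26: (idle)
t=27: (idle)
t=28: (idle)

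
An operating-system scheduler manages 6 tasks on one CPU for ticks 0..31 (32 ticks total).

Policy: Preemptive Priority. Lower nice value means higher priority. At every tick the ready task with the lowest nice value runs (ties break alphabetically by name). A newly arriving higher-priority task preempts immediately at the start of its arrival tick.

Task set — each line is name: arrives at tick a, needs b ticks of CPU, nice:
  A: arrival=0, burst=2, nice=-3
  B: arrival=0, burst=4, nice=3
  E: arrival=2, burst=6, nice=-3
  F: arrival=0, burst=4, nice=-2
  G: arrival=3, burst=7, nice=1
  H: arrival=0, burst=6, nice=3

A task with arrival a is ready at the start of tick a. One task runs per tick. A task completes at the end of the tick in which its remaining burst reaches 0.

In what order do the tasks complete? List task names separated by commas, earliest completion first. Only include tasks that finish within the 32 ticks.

t=0: ready={A,B,F,H} → run A
t=1: ready={A,B,F,H} → run A
t=2: ready={B,E,F,H} → run E
t=3: ready={B,E,F,G,H} → run E
t=4: ready={B,E,F,G,H} → run E
t=5: ready={B,E,F,G,H} → run E
t=6: ready={B,E,F,G,H} → run E
t=7: ready={B,E,F,G,H} → run E
t=8: ready={B,F,G,H} → run F
t=9: ready={B,F,G,H} → run F
t=10: ready={B,F,G,H} → run F
t=11: ready={B,F,G,H} → run F
t=12: ready={B,G,H} → run G
t=13: ready={B,G,H} → run G
t=14: ready={B,G,H} → run G
t=15: ready={B,G,H} → run G
t=16: ready={B,G,H} → run G
t=17: ready={B,G,H} → run G
t=18: ready={B,G,H} → run G
t=19: ready={B,H} → run B
t=20: ready={B,H} → run B
t=21: ready={B,H} → run B
t=22: ready={B,H} → run B
t=23: ready={H} → run H
t=24: ready={H} → run H
t=25: ready={H} → run H
t=26: ready={H} → run H
t=27: ready={H} → run H
t=28: ready={H} → run H
t=29: (idle)
t=30: (idle)
t=31: (idle)

completion order = A, E, F, G, B, H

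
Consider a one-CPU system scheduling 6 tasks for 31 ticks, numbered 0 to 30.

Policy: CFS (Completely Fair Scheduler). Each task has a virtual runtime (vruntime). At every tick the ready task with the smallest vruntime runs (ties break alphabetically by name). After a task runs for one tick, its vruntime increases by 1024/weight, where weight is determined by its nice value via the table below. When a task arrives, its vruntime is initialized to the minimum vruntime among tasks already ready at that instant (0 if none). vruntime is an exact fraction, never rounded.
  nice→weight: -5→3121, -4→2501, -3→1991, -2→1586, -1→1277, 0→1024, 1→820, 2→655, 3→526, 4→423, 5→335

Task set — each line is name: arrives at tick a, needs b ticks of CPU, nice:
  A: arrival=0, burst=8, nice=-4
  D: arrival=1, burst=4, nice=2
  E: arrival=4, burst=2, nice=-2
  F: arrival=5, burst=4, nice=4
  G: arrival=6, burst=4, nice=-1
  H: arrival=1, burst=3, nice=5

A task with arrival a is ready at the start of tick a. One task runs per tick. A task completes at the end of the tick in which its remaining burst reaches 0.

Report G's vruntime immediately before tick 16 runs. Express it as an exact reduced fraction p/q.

vruntime(G, start of tick 16) = 10298368/3193777

t=0: vr[A=0] → run A
t=1: vr[A=1024/2501 D=1024/2501 H=1024/2501] → run A
t=2: vr[A=2048/2501 D=1024/2501 H=1024/2501] → run D
t=3: vr[A=2048/2501 D=3231744/1638155 H=1024/2501] → run H
t=4: vr[A=2048/2501 D=3231744/1638155 E=2048/2501 H=2904064/837835] → run A
t=5: vr[A=3072/2501 D=3231744/1638155 E=2048/2501 F=2048/2501 H=2904064/837835] → run E
t=6: vr[A=3072/2501 D=3231744/1638155 E=47616/32513 F=2048/2501 G=2048/2501 H=2904064/837835] → run F
t=7: vr[A=3072/2501 D=3231744/1638155 E=47616/32513 F=3427328/1057923 G=2048/2501 H=2904064/837835] → run G
t=8: vr[A=3072/2501 D=3231744/1638155 E=47616/32513 F=3427328/1057923 G=5176320/3193777 H=2904064/837835] → run A
t=9: vr[A=4096/2501 D=3231744/1638155 E=47616/32513 F=3427328/1057923 G=5176320/3193777 H=2904064/837835] → run E
t=10: vr[A=4096/2501 D=3231744/1638155 F=3427328/1057923 G=5176320/3193777 H=2904064/837835] → run G
t=11: vr[A=4096/2501 D=3231744/1638155 F=3427328/1057923 G=7737344/3193777 H=2904064/837835] → run A
t=12: vr[A=5120/2501 D=3231744/1638155 F=3427328/1057923 G=7737344/3193777 H=2904064/837835] → run D
t=13: vr[A=5120/2501 D=5792768/1638155 F=3427328/1057923 G=7737344/3193777 H=2904064/837835] → run A
t=14: vr[A=6144/2501 D=5792768/1638155 F=3427328/1057923 G=7737344/3193777 H=2904064/837835] → run G
t=15: vr[A=6144/2501 D=5792768/1638155 F=3427328/1057923 G=10298368/3193777 H=2904064/837835] → run A
t=16: vr[A=7168/2501 D=5792768/1638155 F=3427328/1057923 G=10298368/3193777 H=2904064/837835] → run A
t=17: vr[D=5792768/1638155 F=3427328/1057923 G=10298368/3193777 H=2904064/837835] → run G
t=18: vr[D=5792768/1638155 F=3427328/1057923 H=2904064/837835] → run F
t=19: vr[D=5792768/1638155 F=5988352/1057923 H=2904064/837835] → run H
t=20: vr[D=5792768/1638155 F=5988352/1057923 H=5465088/837835] → run D
t=21: vr[D=8353792/1638155 F=5988352/1057923 H=5465088/837835] → run D
t=22: vr[F=5988352/1057923 H=5465088/837835] → run F
t=23: vr[F=2849792/352641 H=5465088/837835] → run H
t=24: vr[F=2849792/352641] → run F
t=25: (idle)
t=26: (idle)
t=27: (idle)
t=28: (idle)
t=29: (idle)
t=30: (idle)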